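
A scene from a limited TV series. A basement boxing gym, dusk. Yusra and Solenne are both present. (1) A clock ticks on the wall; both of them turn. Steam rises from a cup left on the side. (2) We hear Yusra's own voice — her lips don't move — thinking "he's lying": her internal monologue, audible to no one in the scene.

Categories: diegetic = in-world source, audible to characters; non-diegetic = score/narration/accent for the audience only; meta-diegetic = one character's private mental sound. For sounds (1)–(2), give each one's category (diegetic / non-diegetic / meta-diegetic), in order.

diegetic, meta-diegetic

Sound (1): an in-world source (a clock); characters could hear it, so diegetic.
(2) internal monologue — inside Yusra's mind, not spoken into the scene → meta-diegetic.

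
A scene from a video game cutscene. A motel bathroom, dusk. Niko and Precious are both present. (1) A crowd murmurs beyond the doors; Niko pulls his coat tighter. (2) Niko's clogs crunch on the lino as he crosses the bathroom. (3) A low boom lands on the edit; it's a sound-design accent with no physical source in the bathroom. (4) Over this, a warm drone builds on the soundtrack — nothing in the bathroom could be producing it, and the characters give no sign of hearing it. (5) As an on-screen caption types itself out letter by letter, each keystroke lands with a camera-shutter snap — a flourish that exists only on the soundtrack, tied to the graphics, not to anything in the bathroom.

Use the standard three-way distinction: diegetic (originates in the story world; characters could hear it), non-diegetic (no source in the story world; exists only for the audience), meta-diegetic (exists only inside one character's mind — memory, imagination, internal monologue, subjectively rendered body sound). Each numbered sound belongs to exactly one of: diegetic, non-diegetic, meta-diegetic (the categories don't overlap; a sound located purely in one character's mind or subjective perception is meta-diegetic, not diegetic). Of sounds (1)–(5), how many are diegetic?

2

(1) is diegetic: a crowd is part of the location's real environment.
(2) is diegetic: a character's body making contact with the set — an in-world sound.
(3) an editorial stinger — it belongs to the cut, not the story world → non-diegetic.
(4) nothing in the bathroom produces it and the characters don't hear it — pure soundtrack → non-diegetic.
Sound (5): it accompanies on-screen graphics, not anything inside the story world, so non-diegetic.
So 2 of the 5 are diegetic: (1), (2).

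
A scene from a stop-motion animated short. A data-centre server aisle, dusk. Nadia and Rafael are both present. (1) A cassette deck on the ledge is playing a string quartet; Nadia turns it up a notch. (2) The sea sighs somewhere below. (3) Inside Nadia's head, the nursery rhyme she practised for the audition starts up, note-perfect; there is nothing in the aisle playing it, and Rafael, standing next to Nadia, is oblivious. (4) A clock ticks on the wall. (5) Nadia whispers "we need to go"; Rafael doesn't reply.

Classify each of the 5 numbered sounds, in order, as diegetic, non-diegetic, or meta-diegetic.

(1) is diegetic: a cassette deck is a physical source in the scene and Nadia reacts to it.
(2) is diegetic: ambient/room sound belonging to the story's physical space.
Sound (3): the music is a memory playing inside Nadia's mind alone; no real-world source, Rafael can't hear it, so meta-diegetic.
Sound (4): a clock is a real object/event in the scene's world, so diegetic.
(5) is diegetic: on-screen dialogue — Nadia speaks and Rafael is there to hear.

diegetic, diegetic, meta-diegetic, diegetic, diegetic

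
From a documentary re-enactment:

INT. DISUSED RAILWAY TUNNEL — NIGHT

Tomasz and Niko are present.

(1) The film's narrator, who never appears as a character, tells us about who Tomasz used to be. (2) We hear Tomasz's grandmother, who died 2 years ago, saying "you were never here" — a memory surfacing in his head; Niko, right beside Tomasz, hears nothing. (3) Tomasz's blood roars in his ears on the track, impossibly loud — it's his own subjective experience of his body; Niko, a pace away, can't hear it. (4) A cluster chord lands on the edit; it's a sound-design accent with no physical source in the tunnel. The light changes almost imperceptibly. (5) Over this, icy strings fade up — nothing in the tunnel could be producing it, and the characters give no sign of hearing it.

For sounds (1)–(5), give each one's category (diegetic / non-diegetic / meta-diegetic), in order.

(1) is non-diegetic: external voice-over — not a character, not heard by anyone in the scene.
Sound (2): a remembered line, private to Tomasz — not present in the room, not audible to Niko, so meta-diegetic.
Sound (3): a subjective body sound — Tomasz's private perception, inaudible to Niko, so meta-diegetic.
Sound (4): it's a sound-design accent with no in-world source; no one in the scene can hear it, so non-diegetic.
Sound (5): it has no source in the story world and no character can hear it — it's underscore, so non-diegetic.

non-diegetic, meta-diegetic, meta-diegetic, non-diegetic, non-diegetic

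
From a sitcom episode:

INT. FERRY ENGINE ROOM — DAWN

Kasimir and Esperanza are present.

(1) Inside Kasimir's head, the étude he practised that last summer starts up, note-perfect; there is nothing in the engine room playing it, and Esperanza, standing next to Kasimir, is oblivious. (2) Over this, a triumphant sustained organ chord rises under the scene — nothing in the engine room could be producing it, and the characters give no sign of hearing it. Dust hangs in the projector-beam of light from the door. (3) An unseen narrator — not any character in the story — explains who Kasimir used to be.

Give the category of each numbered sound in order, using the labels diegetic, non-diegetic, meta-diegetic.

meta-diegetic, non-diegetic, non-diegetic

(1) is meta-diegetic: the music is a memory playing inside Kasimir's mind alone; no real-world source, Esperanza can't hear it.
Sound (2): score with no on-screen or off-screen source; it exists for the audience alone, so non-diegetic.
(3) is non-diegetic: the narrator exists outside the story world, addressing only the audience.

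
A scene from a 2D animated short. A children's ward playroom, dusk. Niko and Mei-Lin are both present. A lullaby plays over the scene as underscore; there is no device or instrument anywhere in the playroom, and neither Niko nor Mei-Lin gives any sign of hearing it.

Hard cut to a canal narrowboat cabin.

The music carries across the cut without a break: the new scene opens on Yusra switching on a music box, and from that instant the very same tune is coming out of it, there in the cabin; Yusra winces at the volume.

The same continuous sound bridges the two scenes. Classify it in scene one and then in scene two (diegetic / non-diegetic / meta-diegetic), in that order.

non-diegetic, diegetic

Scene one: there's no in-world source anywhere and no character hears it — underscore for the audience only → non-diegetic.
Scene two: once Yusra turns on a music box, the music has a real source in the story world and Yusra reacts to it → diegetic.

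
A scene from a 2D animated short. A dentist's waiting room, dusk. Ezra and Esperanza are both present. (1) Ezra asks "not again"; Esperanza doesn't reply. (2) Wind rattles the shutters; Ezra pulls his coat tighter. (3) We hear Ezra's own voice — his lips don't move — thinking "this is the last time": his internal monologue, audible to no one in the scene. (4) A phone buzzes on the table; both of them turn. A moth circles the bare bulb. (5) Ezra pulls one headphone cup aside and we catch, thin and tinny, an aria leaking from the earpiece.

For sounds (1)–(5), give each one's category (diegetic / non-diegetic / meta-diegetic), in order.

diegetic, diegetic, meta-diegetic, diegetic, diegetic

Sound (1): on-screen dialogue — Ezra speaks and Esperanza is there to hear, so diegetic.
Sound (2): it's the actual ambient sound of the location, so diegetic.
(3) is meta-diegetic: it's Ezra's unspoken thought, heard only by the audience via his subjectivity.
Sound (4): an in-world source (a phone); characters could hear it, so diegetic.
Sound (5): the headphones are an on-screen source, so diegetic.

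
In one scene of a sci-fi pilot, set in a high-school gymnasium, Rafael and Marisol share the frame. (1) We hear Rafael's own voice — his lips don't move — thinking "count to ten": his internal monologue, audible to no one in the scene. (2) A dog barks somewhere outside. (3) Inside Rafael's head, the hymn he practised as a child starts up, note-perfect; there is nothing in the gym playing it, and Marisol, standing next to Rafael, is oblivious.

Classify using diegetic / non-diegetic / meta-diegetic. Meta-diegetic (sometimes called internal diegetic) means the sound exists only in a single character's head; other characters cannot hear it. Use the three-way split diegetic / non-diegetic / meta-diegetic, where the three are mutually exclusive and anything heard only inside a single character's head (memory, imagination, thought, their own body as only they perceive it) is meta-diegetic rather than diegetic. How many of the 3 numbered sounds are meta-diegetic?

2

(1) is meta-diegetic: Rafael's thought-voice: a private mental sound no other character can hear.
(2) is diegetic: an in-world source (a dog); characters could hear it.
Sound (3): the music is a memory playing inside Rafael's mind alone; no real-world source, Marisol can't hear it, so meta-diegetic.
Meta-diegetic: (1), (3) — that's 2.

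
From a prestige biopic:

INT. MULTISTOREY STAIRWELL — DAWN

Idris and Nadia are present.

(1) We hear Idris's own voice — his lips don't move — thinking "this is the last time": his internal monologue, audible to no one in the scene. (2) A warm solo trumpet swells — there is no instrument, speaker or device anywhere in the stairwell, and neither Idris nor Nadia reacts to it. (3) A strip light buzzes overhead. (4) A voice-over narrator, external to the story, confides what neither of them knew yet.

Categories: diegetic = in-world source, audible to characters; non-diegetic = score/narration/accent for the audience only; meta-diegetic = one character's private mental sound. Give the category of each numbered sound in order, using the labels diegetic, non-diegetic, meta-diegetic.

meta-diegetic, non-diegetic, diegetic, non-diegetic

(1) is meta-diegetic: Idris's thought-voice: a private mental sound no other character can hear.
Sound (2): nothing in the stairwell produces it and the characters don't hear it — pure soundtrack, so non-diegetic.
Sound (3): ambient/room sound belonging to the story's physical space, so diegetic.
(4) is non-diegetic: the narrator exists outside the story world, addressing only the audience.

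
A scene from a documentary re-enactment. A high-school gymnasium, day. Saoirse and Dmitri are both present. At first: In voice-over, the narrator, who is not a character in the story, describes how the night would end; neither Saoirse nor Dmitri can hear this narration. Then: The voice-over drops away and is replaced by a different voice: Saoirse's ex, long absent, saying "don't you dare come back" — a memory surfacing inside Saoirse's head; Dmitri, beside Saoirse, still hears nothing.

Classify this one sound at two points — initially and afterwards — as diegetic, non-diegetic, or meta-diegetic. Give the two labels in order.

non-diegetic, meta-diegetic

Initially: the external narrator addresses only the audience — outside the story world → non-diegetic.
Afterwards: the replacement voice is a memory inside Saoirse's mind specifically → meta-diegetic.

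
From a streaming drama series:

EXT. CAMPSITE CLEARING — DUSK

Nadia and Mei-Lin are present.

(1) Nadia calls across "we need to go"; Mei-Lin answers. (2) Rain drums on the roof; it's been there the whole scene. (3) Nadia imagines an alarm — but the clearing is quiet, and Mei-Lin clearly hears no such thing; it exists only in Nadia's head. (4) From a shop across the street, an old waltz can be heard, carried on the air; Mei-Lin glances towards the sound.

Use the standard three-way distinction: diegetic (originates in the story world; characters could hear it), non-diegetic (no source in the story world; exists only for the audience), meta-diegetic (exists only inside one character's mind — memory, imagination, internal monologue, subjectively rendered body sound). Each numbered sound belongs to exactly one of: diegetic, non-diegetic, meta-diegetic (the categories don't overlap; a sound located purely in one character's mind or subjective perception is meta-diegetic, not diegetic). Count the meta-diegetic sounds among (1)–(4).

(1) on-screen dialogue — Nadia speaks and Mei-Lin is there to hear → diegetic.
(2) ambient/room sound belonging to the story's physical space → diegetic.
(3) is meta-diegetic: subjective to Nadia: the clearing is silent and Mei-Lin hears nothing.
Sound (4): it's coming from a shop across the street — a location within the story world — and Mei-Lin reacts, so diegetic.
So 1 of the 4 is meta-diegetic: (3).

1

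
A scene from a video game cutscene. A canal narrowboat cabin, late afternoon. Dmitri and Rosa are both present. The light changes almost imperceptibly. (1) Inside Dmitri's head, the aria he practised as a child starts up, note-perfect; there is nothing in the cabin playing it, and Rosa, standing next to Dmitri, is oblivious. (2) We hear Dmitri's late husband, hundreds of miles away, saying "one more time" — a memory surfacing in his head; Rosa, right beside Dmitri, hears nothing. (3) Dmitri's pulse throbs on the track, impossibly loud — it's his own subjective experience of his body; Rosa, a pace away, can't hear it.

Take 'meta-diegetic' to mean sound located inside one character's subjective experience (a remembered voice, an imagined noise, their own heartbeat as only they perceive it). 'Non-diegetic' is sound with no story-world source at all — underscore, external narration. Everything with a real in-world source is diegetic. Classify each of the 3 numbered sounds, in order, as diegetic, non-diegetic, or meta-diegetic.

(1) the music is a memory playing inside Dmitri's mind alone; no real-world source, Rosa can't hear it → meta-diegetic.
(2) is meta-diegetic: the voice is a memory playing only inside Dmitri's mind; Rosa can't hear it.
(3) it's Dmitri's internal bodily sensation rendered as sound; only Dmitri 'hears' it → meta-diegetic.

meta-diegetic, meta-diegetic, meta-diegetic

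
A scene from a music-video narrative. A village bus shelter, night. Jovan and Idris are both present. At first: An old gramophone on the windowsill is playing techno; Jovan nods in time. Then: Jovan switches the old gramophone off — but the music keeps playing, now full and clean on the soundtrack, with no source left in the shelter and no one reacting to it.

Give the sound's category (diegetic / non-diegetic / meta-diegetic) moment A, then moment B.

diegetic, non-diegetic

Moment A: an old gramophone is a real in-scene source and Jovan reacts to it → diegetic.
Moment B: there is no longer any in-world source and no one can hear it — it has become underscore → non-diegetic.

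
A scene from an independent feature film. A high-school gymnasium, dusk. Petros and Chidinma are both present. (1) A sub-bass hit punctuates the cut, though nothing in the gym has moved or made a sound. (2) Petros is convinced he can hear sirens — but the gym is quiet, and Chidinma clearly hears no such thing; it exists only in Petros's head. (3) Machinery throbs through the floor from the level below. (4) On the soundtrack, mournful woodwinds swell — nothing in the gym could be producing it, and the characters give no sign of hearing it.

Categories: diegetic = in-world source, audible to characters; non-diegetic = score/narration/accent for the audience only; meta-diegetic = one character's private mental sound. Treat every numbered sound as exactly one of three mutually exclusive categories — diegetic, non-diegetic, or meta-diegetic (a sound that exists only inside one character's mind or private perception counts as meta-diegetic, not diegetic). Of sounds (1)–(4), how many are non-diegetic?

2

Sound (1): nothing in the scene produces it; it's an accent added for the audience, so non-diegetic.
Sound (2): subjective to Petros: the gym is silent and Chidinma hears nothing, so meta-diegetic.
(3) is diegetic: machinery is part of the location's real environment.
Sound (4): score with no on-screen or off-screen source; it exists for the audience alone, so non-diegetic.
So 2 of the 4 are non-diegetic: (1), (4).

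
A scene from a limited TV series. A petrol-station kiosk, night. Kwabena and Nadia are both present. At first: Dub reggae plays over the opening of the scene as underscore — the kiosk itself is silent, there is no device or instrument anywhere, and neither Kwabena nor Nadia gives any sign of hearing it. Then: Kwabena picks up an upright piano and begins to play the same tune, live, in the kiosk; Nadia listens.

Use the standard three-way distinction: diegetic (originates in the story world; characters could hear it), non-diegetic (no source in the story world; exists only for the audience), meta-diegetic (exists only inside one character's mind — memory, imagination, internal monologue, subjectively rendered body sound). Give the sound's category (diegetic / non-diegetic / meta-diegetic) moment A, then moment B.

Moment A: no in-world source exists and no character can hear it — underscore → non-diegetic.
Moment B: an upright piano is now a real source in the story world and the characters hear it → diegetic.

non-diegetic, diegetic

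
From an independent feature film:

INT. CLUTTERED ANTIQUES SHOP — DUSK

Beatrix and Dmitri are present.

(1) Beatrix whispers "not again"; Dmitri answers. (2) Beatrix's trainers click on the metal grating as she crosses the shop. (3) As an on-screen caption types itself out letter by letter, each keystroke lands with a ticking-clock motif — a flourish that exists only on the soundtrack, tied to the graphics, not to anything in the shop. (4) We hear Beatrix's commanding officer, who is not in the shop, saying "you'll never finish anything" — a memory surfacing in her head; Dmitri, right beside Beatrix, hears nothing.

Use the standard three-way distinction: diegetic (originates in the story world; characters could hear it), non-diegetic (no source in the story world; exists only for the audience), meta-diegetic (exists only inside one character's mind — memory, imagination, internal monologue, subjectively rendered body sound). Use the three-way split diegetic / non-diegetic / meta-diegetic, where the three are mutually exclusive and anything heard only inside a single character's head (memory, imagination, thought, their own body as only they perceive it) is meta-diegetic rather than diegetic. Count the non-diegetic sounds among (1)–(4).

Sound (1): on-screen dialogue — Beatrix speaks and Dmitri is there to hear, so diegetic.
(2) is diegetic: Beatrix's footsteps are produced in the story world.
Sound (3): it accompanies on-screen graphics, not anything inside the story world, so non-diegetic.
(4) is meta-diegetic: a remembered line, private to Beatrix — not present in the room, not audible to Dmitri.
So 1 of the 4 is non-diegetic: (3).

1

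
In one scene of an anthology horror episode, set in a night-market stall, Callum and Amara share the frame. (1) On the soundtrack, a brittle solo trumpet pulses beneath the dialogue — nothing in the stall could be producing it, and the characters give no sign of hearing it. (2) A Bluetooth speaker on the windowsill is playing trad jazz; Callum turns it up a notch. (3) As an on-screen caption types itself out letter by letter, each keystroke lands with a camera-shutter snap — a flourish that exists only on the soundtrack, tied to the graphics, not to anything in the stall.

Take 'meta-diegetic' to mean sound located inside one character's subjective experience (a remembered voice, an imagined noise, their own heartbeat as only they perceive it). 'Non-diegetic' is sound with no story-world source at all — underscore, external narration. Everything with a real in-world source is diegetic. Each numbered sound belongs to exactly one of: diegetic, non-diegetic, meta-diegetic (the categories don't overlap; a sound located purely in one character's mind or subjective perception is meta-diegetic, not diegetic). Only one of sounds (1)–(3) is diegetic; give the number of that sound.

2

Sound (1): it has no source in the story world and no character can hear it — it's underscore, so non-diegetic.
(2) is diegetic: source music from a Bluetooth speaker, which exists in the story world.
(3) it accompanies on-screen graphics, not anything inside the story world → non-diegetic.
Only (2) is diegetic.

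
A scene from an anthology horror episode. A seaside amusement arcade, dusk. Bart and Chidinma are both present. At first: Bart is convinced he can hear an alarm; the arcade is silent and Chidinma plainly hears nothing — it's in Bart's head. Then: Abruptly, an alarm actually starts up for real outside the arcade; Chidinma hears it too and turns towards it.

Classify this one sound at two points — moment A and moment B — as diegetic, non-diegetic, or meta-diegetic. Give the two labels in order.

meta-diegetic, diegetic

Moment A: only Bart 'hears' it — imagined, in his mind → meta-diegetic.
Moment B: now there's a real external source and Chidinma hears it too — in the story world → diegetic.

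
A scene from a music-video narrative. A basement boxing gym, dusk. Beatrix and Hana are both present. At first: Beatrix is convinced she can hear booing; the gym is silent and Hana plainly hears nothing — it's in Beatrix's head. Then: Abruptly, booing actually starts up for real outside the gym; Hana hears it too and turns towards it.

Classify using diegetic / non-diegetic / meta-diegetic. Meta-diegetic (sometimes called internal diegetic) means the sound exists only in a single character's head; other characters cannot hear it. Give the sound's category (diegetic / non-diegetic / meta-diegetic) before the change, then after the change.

Before the change: only Beatrix 'hears' it — imagined, in her mind → meta-diegetic.
After the change: now there's a real external source and Hana hears it too — in the story world → diegetic.

meta-diegetic, diegetic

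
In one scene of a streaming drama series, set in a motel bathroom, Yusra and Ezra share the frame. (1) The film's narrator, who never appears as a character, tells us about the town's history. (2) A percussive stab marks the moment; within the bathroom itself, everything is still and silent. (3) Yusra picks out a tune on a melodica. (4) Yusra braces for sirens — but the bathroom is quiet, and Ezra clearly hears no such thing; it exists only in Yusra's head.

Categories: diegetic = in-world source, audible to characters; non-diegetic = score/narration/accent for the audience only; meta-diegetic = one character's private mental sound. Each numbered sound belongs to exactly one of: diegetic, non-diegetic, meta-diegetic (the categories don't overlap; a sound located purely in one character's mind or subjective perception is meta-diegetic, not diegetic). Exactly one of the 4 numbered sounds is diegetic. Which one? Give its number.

3

(1) external voice-over — not a character, not heard by anyone in the scene → non-diegetic.
(2) nothing in the scene produces it; it's an accent added for the audience → non-diegetic.
(3) is diegetic: Yusra is producing the music live, in the story world.
(4) subjective to Yusra: the bathroom is silent and Ezra hears nothing → meta-diegetic.
Only (3) is diegetic.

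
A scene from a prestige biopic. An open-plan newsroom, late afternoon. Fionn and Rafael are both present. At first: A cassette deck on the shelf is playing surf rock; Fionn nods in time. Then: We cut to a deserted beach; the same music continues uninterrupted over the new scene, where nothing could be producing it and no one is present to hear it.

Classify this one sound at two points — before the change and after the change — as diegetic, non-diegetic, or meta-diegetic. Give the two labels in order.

Before the change: a cassette deck is a real in-scene source and Fionn reacts to it → diegetic.
After the change: there is no longer any in-world source and no one can hear it — it has become underscore → non-diegetic.

diegetic, non-diegetic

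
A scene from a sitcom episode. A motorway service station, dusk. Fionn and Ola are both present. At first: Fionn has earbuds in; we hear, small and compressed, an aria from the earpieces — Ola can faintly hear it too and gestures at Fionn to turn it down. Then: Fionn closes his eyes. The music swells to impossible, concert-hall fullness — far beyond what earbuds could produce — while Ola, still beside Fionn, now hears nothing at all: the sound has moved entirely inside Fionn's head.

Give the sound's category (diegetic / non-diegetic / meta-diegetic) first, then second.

First: the earbuds are a physical source both characters can hear → diegetic.
Second: the music now exists only as Fionn's subjective experience; Ola can no longer hear it → meta-diegetic.

diegetic, meta-diegetic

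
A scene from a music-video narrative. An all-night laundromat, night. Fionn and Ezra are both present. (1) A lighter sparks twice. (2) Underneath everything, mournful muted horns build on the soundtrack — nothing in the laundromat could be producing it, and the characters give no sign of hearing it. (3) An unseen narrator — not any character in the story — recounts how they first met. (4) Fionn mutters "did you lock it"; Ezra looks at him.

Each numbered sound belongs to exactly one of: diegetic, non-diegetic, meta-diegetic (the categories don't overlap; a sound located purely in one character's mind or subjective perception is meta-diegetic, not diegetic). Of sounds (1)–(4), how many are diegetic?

2

(1) is diegetic: the sound comes from a lighter physically present in the location.
(2) is non-diegetic: nothing in the laundromat produces it and the characters don't hear it — pure soundtrack.
(3) is non-diegetic: external voice-over — not a character, not heard by anyone in the scene.
(4) is diegetic: on-screen dialogue — Fionn speaks and Ezra is there to hear.
Diegetic: (1), (4) — that's 2.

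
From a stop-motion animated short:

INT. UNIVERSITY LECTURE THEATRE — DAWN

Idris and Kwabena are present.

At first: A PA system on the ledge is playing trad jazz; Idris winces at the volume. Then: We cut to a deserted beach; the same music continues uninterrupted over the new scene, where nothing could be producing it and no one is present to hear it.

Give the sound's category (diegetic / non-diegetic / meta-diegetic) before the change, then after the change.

Before the change: a PA system is a real in-scene source and Idris reacts to it → diegetic.
After the change: there is no longer any in-world source and no one can hear it — it has become underscore → non-diegetic.

diegetic, non-diegetic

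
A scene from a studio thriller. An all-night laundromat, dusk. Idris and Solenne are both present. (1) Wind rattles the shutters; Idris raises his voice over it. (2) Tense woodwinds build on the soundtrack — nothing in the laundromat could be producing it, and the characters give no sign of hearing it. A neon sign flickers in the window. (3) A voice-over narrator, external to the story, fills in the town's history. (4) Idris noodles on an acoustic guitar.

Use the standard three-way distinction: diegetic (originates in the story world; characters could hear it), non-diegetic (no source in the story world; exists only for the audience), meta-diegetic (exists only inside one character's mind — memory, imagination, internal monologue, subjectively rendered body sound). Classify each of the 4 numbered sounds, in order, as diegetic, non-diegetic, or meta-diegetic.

(1) is diegetic: it's the actual ambient sound of the location.
Sound (2): nothing in the laundromat produces it and the characters don't hear it — pure soundtrack, so non-diegetic.
Sound (3): commentary laid over the scene from outside the fiction, so non-diegetic.
(4) a character is playing an acoustic guitar on screen → diegetic.

diegetic, non-diegetic, non-diegetic, diegetic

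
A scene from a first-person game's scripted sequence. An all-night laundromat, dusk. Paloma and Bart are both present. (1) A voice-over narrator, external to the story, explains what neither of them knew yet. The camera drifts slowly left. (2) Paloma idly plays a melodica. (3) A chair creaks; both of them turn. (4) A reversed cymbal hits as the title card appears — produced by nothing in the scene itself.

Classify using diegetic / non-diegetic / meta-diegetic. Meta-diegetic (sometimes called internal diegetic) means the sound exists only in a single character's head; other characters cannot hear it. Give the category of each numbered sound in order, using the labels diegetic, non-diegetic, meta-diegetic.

(1) the narrator exists outside the story world, addressing only the audience → non-diegetic.
Sound (2): a character is playing a melodica on screen, so diegetic.
Sound (3): an in-world source (a chair); characters could hear it, so diegetic.
(4) is non-diegetic: nothing in the scene produces it; it's an accent added for the audience.

non-diegetic, diegetic, diegetic, non-diegetic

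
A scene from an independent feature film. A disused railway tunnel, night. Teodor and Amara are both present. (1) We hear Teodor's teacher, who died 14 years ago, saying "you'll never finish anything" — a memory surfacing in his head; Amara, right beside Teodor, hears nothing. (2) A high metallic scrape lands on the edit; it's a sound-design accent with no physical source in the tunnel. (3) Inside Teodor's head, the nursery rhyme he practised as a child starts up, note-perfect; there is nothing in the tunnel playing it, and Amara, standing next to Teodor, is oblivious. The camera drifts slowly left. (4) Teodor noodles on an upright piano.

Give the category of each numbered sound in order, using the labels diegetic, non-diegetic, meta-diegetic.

(1) a remembered line, private to Teodor — not present in the room, not audible to Amara → meta-diegetic.
(2) is non-diegetic: nothing in the scene produces it; it's an accent added for the audience.
(3) the music is a memory playing inside Teodor's mind alone; no real-world source, Amara can't hear it → meta-diegetic.
(4) is diegetic: Teodor is producing the music live, in the story world.

meta-diegetic, non-diegetic, meta-diegetic, diegetic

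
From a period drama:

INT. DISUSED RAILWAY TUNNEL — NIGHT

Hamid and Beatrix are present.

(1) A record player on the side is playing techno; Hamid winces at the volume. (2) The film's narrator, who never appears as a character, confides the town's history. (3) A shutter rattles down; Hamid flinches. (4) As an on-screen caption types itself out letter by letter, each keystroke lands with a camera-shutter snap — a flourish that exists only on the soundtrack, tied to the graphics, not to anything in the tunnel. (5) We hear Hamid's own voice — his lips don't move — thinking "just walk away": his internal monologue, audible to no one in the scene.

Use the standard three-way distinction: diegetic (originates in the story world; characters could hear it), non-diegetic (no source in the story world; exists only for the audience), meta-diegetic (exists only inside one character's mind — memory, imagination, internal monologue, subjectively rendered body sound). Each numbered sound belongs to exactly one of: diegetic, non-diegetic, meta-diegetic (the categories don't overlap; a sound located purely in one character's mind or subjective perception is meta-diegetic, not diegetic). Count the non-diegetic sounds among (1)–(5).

2

Sound (1): a record player is a physical source in the scene and Hamid reacts to it, so diegetic.
(2) the narrator exists outside the story world, addressing only the audience → non-diegetic.
(3) an in-world source (a shutter); characters could hear it → diegetic.
Sound (4): it accompanies on-screen graphics, not anything inside the story world, so non-diegetic.
(5) is meta-diegetic: it's Hamid's unspoken thought, heard only by the audience via his subjectivity.
Non-diegetic: (2), (4) — that's 2.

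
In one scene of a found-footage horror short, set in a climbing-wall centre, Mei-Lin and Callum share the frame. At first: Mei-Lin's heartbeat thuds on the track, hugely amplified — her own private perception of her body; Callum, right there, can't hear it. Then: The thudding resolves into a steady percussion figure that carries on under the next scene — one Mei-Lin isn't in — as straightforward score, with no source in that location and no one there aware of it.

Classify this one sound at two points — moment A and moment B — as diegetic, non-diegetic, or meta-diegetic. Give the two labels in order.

meta-diegetic, non-diegetic

Moment A: it's Mei-Lin's subjective body sound, inaudible to Callum → meta-diegetic.
Moment B: detached from Mei-Lin and playing as sourceless score over a scene she isn't in — for the audience only → non-diegetic.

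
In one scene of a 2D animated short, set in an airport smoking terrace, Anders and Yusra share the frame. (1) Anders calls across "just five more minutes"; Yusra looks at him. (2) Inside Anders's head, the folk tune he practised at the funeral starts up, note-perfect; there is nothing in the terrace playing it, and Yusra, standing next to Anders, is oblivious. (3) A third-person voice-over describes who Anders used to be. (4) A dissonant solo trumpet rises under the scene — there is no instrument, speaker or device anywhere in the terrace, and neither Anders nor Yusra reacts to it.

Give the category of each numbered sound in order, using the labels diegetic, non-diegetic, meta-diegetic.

(1) is diegetic: spoken by a character present in the story world.
(2) it lives in Anders's subjectivity, not in the terrace → meta-diegetic.
(3) is non-diegetic: commentary laid over the scene from outside the fiction.
Sound (4): score with no on-screen or off-screen source; it exists for the audience alone, so non-diegetic.

diegetic, meta-diegetic, non-diegetic, non-diegetic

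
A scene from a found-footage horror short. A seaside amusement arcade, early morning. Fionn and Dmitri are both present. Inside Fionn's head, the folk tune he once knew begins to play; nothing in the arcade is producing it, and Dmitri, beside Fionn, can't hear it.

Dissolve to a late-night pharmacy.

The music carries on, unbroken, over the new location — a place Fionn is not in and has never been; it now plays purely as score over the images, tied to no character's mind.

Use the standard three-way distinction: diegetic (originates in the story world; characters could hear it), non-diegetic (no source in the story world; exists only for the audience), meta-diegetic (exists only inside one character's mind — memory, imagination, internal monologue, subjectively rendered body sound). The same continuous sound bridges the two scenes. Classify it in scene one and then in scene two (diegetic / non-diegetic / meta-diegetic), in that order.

meta-diegetic, non-diegetic

Scene one: the music exists only inside Fionn's mind; Dmitri can't hear it → meta-diegetic.
Scene two: it's detached from Fionn entirely and plays over unrelated images with no in-world source — conventional underscore → non-diegetic.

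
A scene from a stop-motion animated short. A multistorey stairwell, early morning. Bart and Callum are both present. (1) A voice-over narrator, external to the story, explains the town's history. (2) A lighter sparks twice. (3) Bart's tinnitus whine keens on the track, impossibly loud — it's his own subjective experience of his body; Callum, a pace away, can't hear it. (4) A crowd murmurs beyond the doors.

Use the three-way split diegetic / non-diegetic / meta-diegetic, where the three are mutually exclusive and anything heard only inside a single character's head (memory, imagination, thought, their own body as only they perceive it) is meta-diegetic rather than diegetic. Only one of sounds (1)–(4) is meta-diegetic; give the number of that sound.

(1) commentary laid over the scene from outside the fiction → non-diegetic.
(2) is diegetic: an in-world source (a lighter); characters could hear it.
Sound (3): point-of-audition from inside Bart's body; not a sound in the room, so meta-diegetic.
(4) a crowd is part of the location's real environment → diegetic.
Only (3) is meta-diegetic.

3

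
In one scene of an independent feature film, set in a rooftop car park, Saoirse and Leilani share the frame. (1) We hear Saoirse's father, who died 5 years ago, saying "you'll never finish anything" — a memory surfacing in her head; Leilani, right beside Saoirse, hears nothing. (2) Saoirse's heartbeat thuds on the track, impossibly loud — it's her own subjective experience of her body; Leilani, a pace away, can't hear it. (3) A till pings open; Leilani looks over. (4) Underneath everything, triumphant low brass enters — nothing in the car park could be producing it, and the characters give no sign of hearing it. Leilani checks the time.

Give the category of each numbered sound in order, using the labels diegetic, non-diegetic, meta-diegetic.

meta-diegetic, meta-diegetic, diegetic, non-diegetic

(1) a remembered line, private to Saoirse — not present in the room, not audible to Leilani → meta-diegetic.
(2) it's Saoirse's internal bodily sensation rendered as sound; only Saoirse 'hears' it → meta-diegetic.
(3) an in-world source (a till); characters could hear it → diegetic.
(4) is non-diegetic: it has no source in the story world and no character can hear it — it's underscore.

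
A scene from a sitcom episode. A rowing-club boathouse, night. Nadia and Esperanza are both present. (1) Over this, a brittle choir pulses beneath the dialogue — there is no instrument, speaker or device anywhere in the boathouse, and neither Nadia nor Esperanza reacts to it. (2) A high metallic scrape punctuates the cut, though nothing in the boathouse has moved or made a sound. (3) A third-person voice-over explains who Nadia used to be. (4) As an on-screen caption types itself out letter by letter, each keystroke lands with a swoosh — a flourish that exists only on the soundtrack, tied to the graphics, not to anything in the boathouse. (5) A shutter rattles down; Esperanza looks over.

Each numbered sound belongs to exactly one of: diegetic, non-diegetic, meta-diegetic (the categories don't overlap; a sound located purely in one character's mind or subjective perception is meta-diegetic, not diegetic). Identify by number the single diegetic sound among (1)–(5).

Sound (1): it has no source in the story world and no character can hear it — it's underscore, so non-diegetic.
(2) is non-diegetic: it's a sound-design accent with no in-world source; no one in the scene can hear it.
(3) external voice-over — not a character, not heard by anyone in the scene → non-diegetic.
(4) it accompanies on-screen graphics, not anything inside the story world → non-diegetic.
(5) is diegetic: the sound comes from a shutter physically present in the location.
Only (5) is diegetic.

5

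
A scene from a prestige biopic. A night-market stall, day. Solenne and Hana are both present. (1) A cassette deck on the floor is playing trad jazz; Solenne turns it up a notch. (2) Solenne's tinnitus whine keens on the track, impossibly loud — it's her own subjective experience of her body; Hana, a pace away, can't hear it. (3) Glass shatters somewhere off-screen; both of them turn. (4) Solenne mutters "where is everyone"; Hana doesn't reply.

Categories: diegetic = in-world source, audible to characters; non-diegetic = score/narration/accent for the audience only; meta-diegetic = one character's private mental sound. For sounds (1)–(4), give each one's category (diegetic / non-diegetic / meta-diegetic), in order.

diegetic, meta-diegetic, diegetic, diegetic

(1) is diegetic: source music from a cassette deck, which exists in the story world.
Sound (2): it's Solenne's internal bodily sensation rendered as sound; only Solenne 'hears' it, so meta-diegetic.
(3) glass is a real object/event in the scene's world → diegetic.
(4) is diegetic: Solenne is a character speaking aloud in the scene.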